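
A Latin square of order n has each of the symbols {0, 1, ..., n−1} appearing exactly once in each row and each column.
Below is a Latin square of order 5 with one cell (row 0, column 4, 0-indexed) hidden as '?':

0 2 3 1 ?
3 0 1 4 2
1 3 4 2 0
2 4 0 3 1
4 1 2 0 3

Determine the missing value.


Row 0 contains symbols [0, 1, 2, 3] — missing [4].
Column 4 contains symbols [0, 1, 2, 3] — missing [4].
The missing symbol must appear in both missing sets; intersection = [4].
Therefore the hidden value is 4.

Missing value = 4.


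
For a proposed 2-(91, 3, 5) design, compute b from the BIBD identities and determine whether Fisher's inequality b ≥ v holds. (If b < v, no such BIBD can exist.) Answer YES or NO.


b = λv(v − 1)/(k(k − 1)) = 5·91·90/(3·2) = 40950/6 = 6825.
Compare with v = 91: b ≥ v, so Fisher's inequality holds.

YES


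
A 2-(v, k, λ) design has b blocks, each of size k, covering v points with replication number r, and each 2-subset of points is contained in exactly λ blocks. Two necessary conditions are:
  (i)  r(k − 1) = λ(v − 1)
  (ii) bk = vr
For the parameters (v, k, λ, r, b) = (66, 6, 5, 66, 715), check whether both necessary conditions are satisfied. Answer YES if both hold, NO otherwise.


Condition (i): r(k − 1) = 66·5 = 330; λ(v − 1) = 5·65 = 325. Match? NO.
Condition (ii): bk = 715·6 = 4290; vr = 66·66 = 4356. Match? NO.
Both conditions hold? NO.

NO


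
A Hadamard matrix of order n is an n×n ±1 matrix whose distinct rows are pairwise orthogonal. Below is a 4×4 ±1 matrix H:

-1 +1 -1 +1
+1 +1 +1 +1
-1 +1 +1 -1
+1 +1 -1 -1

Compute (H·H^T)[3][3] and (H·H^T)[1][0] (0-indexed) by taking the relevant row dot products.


Row 0 of H: [-1, 1, -1, 1].
Row 1 of H: [1, 1, 1, 1].
Row 3 of H: [1, 1, -1, -1].
(H·H^T)[3][3] = Σ_j H[3][j]·H[3][j] = (1)² + (1)² + (-1)² + (-1)² = 1 + 1 + 1 + 1 = 4.
(H·H^T)[1][0] = Σ_j H[1][j]·H[0][j] = (1)·(-1) + (1)·(1) + (1)·(-1) + (1)·(1) = -1 + 1 + -1 + 1 = 0.
So rows 1 and 0 are orthogonal; the diagonal entry equals n = 4.

(3,3) entry = 4; (1,0) entry = 0.


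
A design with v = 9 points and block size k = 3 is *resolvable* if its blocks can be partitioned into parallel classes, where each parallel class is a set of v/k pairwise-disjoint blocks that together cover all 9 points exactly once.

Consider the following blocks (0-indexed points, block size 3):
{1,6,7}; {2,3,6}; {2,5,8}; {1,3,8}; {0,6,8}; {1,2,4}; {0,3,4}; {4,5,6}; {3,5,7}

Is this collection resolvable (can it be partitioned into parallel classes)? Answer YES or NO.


v = 9, block size k = 3, number of blocks = 9.
For resolvability, blocks must partition into parallel classes of size v/k = 3.
Total blocks must therefore be a multiple of 3: 9 = 3·3 + 0 ⇒ divisible ✓.
Consider block {2,3,6}. It intersects every other block in the collection, so no parallel class of size 3 can contain it.
Since every block must belong to some parallel class in a resolution, the collection cannot be partitioned into parallel classes.
Resolvable? NO.

NO


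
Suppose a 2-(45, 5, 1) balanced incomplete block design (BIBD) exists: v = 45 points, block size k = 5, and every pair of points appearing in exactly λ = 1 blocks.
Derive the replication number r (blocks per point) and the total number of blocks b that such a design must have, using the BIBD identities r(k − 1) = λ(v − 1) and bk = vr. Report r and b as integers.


Any 2-(v, k, λ) BIBD satisfies two necessary conditions:
  (i)  Each point sits in r blocks, and counting incidences through any fixed point gives r(k − 1) = λ(v − 1), so r = λ(v − 1)/(k − 1).
  (ii) Total incidences bk = vr, so b = vr/k.
Step 1: r = λ(v − 1)/(k − 1) = 1·(45 − 1)/(5 − 1) = 1·44/4 = 44/4 = 11.
Step 2: b = vr/k = 45·11/5 = 495/5 = 99.
Check integrality: r = 11 ∈ Z ✓, b = 99 ∈ Z ✓.
(These identities are necessary conditions: they determine r and b for any design with these parameters, but do not by themselves prove that one exists.)

r = 11, b = 99.


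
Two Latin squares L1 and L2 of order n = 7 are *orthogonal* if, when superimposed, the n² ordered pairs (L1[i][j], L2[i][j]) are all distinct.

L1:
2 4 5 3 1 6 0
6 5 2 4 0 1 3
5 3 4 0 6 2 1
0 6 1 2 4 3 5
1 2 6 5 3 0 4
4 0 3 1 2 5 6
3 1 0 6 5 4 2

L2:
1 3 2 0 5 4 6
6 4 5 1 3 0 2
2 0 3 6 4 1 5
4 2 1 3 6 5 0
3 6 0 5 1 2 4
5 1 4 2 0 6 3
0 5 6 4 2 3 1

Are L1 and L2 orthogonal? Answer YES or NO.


Form the n² = 49 superimposed pairs (L1[i][j], L2[i][j]), row by row (rows and columns indexed from 0):
row 0: (2,1) (4,3) (5,2) (3,0) (1,5) (6,4) (0,6)
row 1: (6,6) (5,4) (2,5) (4,1) (0,3) (1,0) (3,2)
row 2: (5,2) (3,0) (4,3) (0,6) (6,4) (2,1) (1,5)
row 3: (0,4) (6,2) (1,1) (2,3) (4,6) (3,5) (5,0)
row 4: (1,3) (2,6) (6,0) (5,5) (3,1) (0,2) (4,4)
row 5: (4,5) (0,1) (3,4) (1,2) (2,0) (5,6) (6,3)
row 6: (3,0) (1,5) (0,6) (6,4) (5,2) (4,3) (2,1)
Orthogonality requires all 49 pairs distinct.
But the pair (5,2) repeats: cell (0,2) has L1 = 5, L2 = 2, and cell (2,0) has L1 = 5, L2 = 2.
A repeated pair means some other pair never occurs (only 35 distinct pairs out of 49), so the squares are not orthogonal.
Conclusion: NO.

NO


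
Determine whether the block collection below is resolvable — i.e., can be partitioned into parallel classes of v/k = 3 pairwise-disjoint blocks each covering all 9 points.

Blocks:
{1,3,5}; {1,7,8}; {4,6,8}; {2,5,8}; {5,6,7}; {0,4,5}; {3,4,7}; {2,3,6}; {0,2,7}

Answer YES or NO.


v = 9, block size k = 3, number of blocks = 9.
For resolvability, blocks must partition into parallel classes of size v/k = 3.
Total blocks must therefore be a multiple of 3: 9 = 3·3 + 0 ⇒ divisible ✓.
Consider block {2,5,8}. The only other block(s) in the collection disjoint from it are {3,4,7} — just 1 block(s). Any parallel class containing {2,5,8} would need 2 other blocks each disjoint from it, so no parallel class of size 3 can contain {2,5,8}.
Since every block must belong to some parallel class in a resolution, the collection cannot be partitioned into parallel classes.
Resolvable? NO.

NO


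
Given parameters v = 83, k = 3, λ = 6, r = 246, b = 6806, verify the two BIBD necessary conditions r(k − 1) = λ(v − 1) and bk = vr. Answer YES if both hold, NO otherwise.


Condition (i): r(k − 1) = 246·2 = 492; λ(v − 1) = 6·82 = 492. Match? YES.
Condition (ii): bk = 6806·3 = 20418; vr = 83·246 = 20418. Match? YES.
Both conditions hold? YES.

YES


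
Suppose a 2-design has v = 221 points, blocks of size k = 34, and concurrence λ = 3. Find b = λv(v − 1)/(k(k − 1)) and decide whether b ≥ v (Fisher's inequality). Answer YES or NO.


r = λ(v − 1)/(k − 1) = 3·220/33 = 20.
b = vr/k = 221·20/34 = 130.
Fisher's inequality: b ≥ v ⇔ 130 ≥ 221? NO.

NO


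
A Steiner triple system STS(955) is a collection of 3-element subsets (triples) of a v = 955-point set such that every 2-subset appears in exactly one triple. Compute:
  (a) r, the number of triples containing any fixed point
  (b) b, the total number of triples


An STS(v) is a 2-(v, 3, 1) BIBD: block size k = 3, λ = 1.
Replication: r(k − 1) = λ(v − 1) ⇒ r·2 = 955 − 1 = 954 ⇒ r = 477.
Block count: b = v(v − 1)/6 = 955·954/6 = 911070/6 = 151845.

r = 477, b = 151845.


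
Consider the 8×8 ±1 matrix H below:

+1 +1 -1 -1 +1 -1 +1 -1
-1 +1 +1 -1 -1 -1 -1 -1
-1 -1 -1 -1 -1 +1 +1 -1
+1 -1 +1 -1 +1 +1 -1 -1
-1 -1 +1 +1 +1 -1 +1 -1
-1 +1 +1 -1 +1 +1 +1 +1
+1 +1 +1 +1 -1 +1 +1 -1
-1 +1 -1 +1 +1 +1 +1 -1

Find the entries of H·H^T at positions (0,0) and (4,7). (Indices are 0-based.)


Row 0 of H: [1, 1, -1, -1, 1, -1, 1, -1].
Row 4 of H: [-1, -1, 1, 1, 1, -1, 1, -1].
Row 7 of H: [-1, 1, -1, 1, 1, 1, 1, -1].
(H·H^T)[0][0] = Σ_j H[0][j]·H[0][j] = (1)² + (1)² + (-1)² + (-1)² + (1)² + (-1)² + (1)² + (-1)² = 1 + 1 + 1 + 1 + 1 + 1 + 1 + 1 = 8.
(H·H^T)[4][7] = Σ_j H[4][j]·H[7][j] = (-1)·(-1) + (-1)·(1) + (1)·(-1) + (1)·(1) + (1)·(1) + (-1)·(1) + (1)·(1) + (-1)·(-1) = 1 + -1 + -1 + 1 + 1 + -1 + 1 + 1 = 2.
Rows 4 and 7 are not orthogonal (dot product = 2 ≠ 0), so H is not a Hadamard matrix.

(0,0) entry = 8; (4,7) entry = 2.


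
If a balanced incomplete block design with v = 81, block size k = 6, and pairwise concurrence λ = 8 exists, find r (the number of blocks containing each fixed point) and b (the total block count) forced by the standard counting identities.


Any 2-(v, k, λ) BIBD satisfies two necessary conditions:
  (i)  Each point sits in r blocks, and counting incidences through any fixed point gives r(k − 1) = λ(v − 1), so r = λ(v − 1)/(k − 1).
  (ii) Total incidences bk = vr, so b = vr/k.
Step 1: r = λ(v − 1)/(k − 1) = 8·(81 − 1)/(6 − 1) = 8·80/5 = 640/5 = 128.
Step 2: b = vr/k = 81·128/6 = 10368/6 = 1728.
Check integrality: r = 128 ∈ Z ✓, b = 1728 ∈ Z ✓.
(These identities are necessary conditions: they determine r and b for any design with these parameters, but do not by themselves prove that one exists.)

r = 128, b = 1728.


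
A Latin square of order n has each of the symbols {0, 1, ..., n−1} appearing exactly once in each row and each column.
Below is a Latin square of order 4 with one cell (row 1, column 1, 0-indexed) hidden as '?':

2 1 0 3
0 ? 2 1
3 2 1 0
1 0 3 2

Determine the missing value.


Row 1 contains symbols [0, 1, 2] — missing [3].
Column 1 contains symbols [0, 1, 2] — missing [3].
The missing symbol must appear in both missing sets; intersection = [3].
Therefore the hidden value is 3.

Missing value = 3.


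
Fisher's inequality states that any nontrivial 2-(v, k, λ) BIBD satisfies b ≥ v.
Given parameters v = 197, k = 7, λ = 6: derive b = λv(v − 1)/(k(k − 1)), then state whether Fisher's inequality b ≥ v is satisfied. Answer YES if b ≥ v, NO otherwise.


b = λv(v − 1)/(k(k − 1)) = 6·197·196/(7·6) = 231672/42 = 5516.
Compare with v = 197: b ≥ v, so Fisher's inequality holds.

YES


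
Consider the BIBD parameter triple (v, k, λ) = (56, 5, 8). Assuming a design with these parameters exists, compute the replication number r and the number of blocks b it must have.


Any 2-(v, k, λ) BIBD satisfies two necessary conditions:
  (i)  Each point sits in r blocks, and counting incidences through any fixed point gives r(k − 1) = λ(v − 1), so r = λ(v − 1)/(k − 1).
  (ii) Total incidences bk = vr, so b = vr/k.
Step 1: r = λ(v − 1)/(k − 1) = 8·(56 − 1)/(5 − 1) = 8·55/4 = 440/4 = 110.
Step 2: b = vr/k = 56·110/5 = 6160/5 = 1232.
Check integrality: r = 110 ∈ Z ✓, b = 1232 ∈ Z ✓.
(These identities are necessary conditions: they determine r and b for any design with these parameters, but do not by themselves prove that one exists.)

r = 110, b = 1232.


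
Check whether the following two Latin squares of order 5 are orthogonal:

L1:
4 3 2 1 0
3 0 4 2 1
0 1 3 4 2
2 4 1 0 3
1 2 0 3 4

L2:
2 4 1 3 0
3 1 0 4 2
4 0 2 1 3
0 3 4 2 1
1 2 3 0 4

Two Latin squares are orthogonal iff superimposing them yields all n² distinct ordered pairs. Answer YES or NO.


Form the n² = 25 superimposed pairs (L1[i][j], L2[i][j]), row by row (rows and columns indexed from 0):
row 0: (4,2) (3,4) (2,1) (1,3) (0,0)
row 1: (3,3) (0,1) (4,0) (2,4) (1,2)
row 2: (0,4) (1,0) (3,2) (4,1) (2,3)
row 3: (2,0) (4,3) (1,4) (0,2) (3,1)
row 4: (1,1) (2,2) (0,3) (3,0) (4,4)
Orthogonality requires all 25 pairs distinct.
Check by first coordinate: for each symbol s of L1, list the L2 entries in the n cells where L1 = s; they must all differ.
  L1 = 0: L2 entries (in reading order) 0, 1, 4, 2, 3 — all 5 distinct ✓
  L1 = 1: L2 entries (in reading order) 3, 2, 0, 4, 1 — all 5 distinct ✓
  L1 = 2: L2 entries (in reading order) 1, 4, 3, 0, 2 — all 5 distinct ✓
  L1 = 3: L2 entries (in reading order) 4, 3, 2, 1, 0 — all 5 distinct ✓
  L1 = 4: L2 entries (in reading order) 2, 0, 1, 3, 4 — all 5 distinct ✓
Every symbol of L1 meets every symbol of L2 exactly once, so all 25 pairs are distinct (25 of 25).
Conclusion: YES.

YES


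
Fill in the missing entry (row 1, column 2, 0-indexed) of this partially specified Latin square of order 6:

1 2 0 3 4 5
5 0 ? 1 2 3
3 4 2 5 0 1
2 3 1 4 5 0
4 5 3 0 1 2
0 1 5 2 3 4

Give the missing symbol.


Row 1 contains symbols [0, 1, 2, 3, 5] — missing [4].
Column 2 contains symbols [0, 1, 2, 3, 5] — missing [4].
The missing symbol must appear in both missing sets; intersection = [4].
Therefore the hidden value is 4.

Missing value = 4.


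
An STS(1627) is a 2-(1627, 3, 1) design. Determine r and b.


An STS(v) is a 2-(v, 3, 1) BIBD: block size k = 3, λ = 1.
Replication: r(k − 1) = λ(v − 1) ⇒ r·2 = 1627 − 1 = 1626 ⇒ r = 813.
Block count: b = v(v − 1)/6 = 1627·1626/6 = 2645502/6 = 440917.

r = 813, b = 440917.


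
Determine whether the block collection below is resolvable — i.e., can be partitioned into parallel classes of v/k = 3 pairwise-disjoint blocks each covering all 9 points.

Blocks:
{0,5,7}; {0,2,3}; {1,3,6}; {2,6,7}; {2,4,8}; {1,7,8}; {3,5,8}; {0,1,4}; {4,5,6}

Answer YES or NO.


v = 9, block size k = 3, number of blocks = 9.
For resolvability, blocks must partition into parallel classes of size v/k = 3.
Total blocks must therefore be a multiple of 3: 9 = 3·3 + 0 ⇒ divisible ✓.
Greedy packing gives 3 candidate class(es). Each should be a full parallel class (size 3, covers all 9 points).
  Class 1 (3 blocks): {0,5,7}; {1,3,6}; {2,4,8}. Points covered: [0, 1, 2, 3, 4, 5, 6, 7, 8].
  Class 2 (3 blocks): {0,2,3}; {1,7,8}; {4,5,6}. Points covered: [0, 1, 2, 3, 4, 5, 6, 7, 8].
  Class 3 (3 blocks): {2,6,7}; {3,5,8}; {0,1,4}. Points covered: [0, 1, 2, 3, 4, 5, 6, 7, 8].
All classes full (size 3)? YES. All classes cover every point? YES.
Resolvable? YES.

YES


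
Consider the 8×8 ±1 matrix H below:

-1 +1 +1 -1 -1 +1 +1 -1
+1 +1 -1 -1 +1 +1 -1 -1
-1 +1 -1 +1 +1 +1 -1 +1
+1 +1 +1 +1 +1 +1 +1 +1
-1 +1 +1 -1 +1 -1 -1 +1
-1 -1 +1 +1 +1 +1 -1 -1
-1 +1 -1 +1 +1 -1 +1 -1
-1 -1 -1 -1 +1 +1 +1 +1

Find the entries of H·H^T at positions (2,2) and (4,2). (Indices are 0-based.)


Row 2 of H: [-1, 1, -1, 1, 1, 1, -1, 1].
Row 4 of H: [-1, 1, 1, -1, 1, -1, -1, 1].
(H·H^T)[2][2] = Σ_j H[2][j]·H[2][j] = (-1)² + (1)² + (-1)² + (1)² + (1)² + (1)² + (-1)² + (1)² = 1 + 1 + 1 + 1 + 1 + 1 + 1 + 1 = 8.
(H·H^T)[4][2] = Σ_j H[4][j]·H[2][j] = (-1)·(-1) + (1)·(1) + (1)·(-1) + (-1)·(1) + (1)·(1) + (-1)·(1) + (-1)·(-1) + (1)·(1) = 1 + 1 + -1 + -1 + 1 + -1 + 1 + 1 = 2.
Rows 4 and 2 are not orthogonal (dot product = 2 ≠ 0), so H is not a Hadamard matrix.

(2,2) entry = 8; (4,2) entry = 2.


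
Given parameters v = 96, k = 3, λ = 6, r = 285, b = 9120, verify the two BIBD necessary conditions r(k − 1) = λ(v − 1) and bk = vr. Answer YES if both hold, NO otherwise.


Condition (i): r(k − 1) = 285·2 = 570; λ(v − 1) = 6·95 = 570. Match? YES.
Condition (ii): bk = 9120·3 = 27360; vr = 96·285 = 27360. Match? YES.
Both conditions hold? YES.

YES


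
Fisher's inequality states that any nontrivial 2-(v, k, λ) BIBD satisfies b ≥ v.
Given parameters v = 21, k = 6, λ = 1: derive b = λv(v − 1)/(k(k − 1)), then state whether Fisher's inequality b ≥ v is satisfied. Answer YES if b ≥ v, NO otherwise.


b = λv(v − 1)/(k(k − 1)) = 1·21·20/(6·5) = 420/30 = 14.
Compare with v = 21: b < v, so Fisher's inequality fails.

NO


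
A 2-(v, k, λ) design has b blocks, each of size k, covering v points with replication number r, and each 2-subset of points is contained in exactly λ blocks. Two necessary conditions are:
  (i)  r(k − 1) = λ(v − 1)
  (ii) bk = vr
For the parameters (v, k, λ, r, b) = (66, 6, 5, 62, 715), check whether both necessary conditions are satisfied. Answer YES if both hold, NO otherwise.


Condition (i): r(k − 1) = 62·5 = 310; λ(v − 1) = 5·65 = 325. Match? NO.
Condition (ii): bk = 715·6 = 4290; vr = 66·62 = 4092. Match? NO.
Both conditions hold? NO.

NO


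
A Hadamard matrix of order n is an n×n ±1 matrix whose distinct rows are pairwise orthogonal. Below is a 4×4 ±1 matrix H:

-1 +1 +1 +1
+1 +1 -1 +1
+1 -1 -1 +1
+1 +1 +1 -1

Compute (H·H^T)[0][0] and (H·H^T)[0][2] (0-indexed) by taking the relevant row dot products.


Row 0 of H: [-1, 1, 1, 1].
Row 2 of H: [1, -1, -1, 1].
(H·H^T)[0][0] = Σ_j H[0][j]·H[0][j] = (-1)² + (1)² + (1)² + (1)² = 1 + 1 + 1 + 1 = 4.
(H·H^T)[0][2] = Σ_j H[0][j]·H[2][j] = (-1)·(1) + (1)·(-1) + (1)·(-1) + (1)·(1) = -1 + -1 + -1 + 1 = -2.
Rows 0 and 2 are not orthogonal (dot product = -2 ≠ 0), so H is not a Hadamard matrix.

(0,0) entry = 4; (0,2) entry = -2.


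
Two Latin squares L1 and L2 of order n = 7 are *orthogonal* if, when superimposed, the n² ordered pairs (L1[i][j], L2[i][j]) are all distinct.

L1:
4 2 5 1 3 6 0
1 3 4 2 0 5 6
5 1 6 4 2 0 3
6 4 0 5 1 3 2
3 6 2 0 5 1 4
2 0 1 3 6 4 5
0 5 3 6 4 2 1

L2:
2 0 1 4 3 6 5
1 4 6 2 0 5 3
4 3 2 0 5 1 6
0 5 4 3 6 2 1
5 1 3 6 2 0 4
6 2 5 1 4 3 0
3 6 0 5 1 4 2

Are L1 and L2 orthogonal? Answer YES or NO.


Form the n² = 49 superimposed pairs (L1[i][j], L2[i][j]), row by row (rows and columns indexed from 0):
row 0: (4,2) (2,0) (5,1) (1,4) (3,3) (6,6) (0,5)
row 1: (1,1) (3,4) (4,6) (2,2) (0,0) (5,5) (6,3)
row 2: (5,4) (1,3) (6,2) (4,0) (2,5) (0,1) (3,6)
row 3: (6,0) (4,5) (0,4) (5,3) (1,6) (3,2) (2,1)
row 4: (3,5) (6,1) (2,3) (0,6) (5,2) (1,0) (4,4)
row 5: (2,6) (0,2) (1,5) (3,1) (6,4) (4,3) (5,0)
row 6: (0,3) (5,6) (3,0) (6,5) (4,1) (2,4) (1,2)
Orthogonality requires all 49 pairs distinct.
Check by first coordinate: for each symbol s of L1, list the L2 entries in the n cells where L1 = s; they must all differ.
  L1 = 0: L2 entries (in reading order) 5, 0, 1, 4, 6, 2, 3 — all 7 distinct ✓
  L1 = 1: L2 entries (in reading order) 4, 1, 3, 6, 0, 5, 2 — all 7 distinct ✓
  L1 = 2: L2 entries (in reading order) 0, 2, 5, 1, 3, 6, 4 — all 7 distinct ✓
  L1 = 3: L2 entries (in reading order) 3, 4, 6, 2, 5, 1, 0 — all 7 distinct ✓
  L1 = 4: L2 entries (in reading order) 2, 6, 0, 5, 4, 3, 1 — all 7 distinct ✓
  L1 = 5: L2 entries (in reading order) 1, 5, 4, 3, 2, 0, 6 — all 7 distinct ✓
  L1 = 6: L2 entries (in reading order) 6, 3, 2, 0, 1, 4, 5 — all 7 distinct ✓
Every symbol of L1 meets every symbol of L2 exactly once, so all 49 pairs are distinct (49 of 49).
Conclusion: YES.

YES


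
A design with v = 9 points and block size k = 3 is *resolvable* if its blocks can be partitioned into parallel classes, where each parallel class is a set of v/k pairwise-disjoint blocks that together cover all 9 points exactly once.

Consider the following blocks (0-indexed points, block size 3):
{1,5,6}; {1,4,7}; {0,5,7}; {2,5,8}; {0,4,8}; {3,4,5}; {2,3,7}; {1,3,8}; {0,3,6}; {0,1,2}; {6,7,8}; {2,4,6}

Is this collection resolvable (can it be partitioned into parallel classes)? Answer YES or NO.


v = 9, block size k = 3, number of blocks = 12.
For resolvability, blocks must partition into parallel classes of size v/k = 3.
Total blocks must therefore be a multiple of 3: 12 = 3·4 + 0 ⇒ divisible ✓.
Greedy packing gives 4 candidate class(es). Each should be a full parallel class (size 3, covers all 9 points).
  Class 1 (3 blocks): {1,5,6}; {0,4,8}; {2,3,7}. Points covered: [0, 1, 2, 3, 4, 5, 6, 7, 8].
  Class 2 (3 blocks): {1,4,7}; {2,5,8}; {0,3,6}. Points covered: [0, 1, 2, 3, 4, 5, 6, 7, 8].
  Class 3 (3 blocks): {0,5,7}; {1,3,8}; {2,4,6}. Points covered: [0, 1, 2, 3, 4, 5, 6, 7, 8].
  Class 4 (3 blocks): {3,4,5}; {0,1,2}; {6,7,8}. Points covered: [0, 1, 2, 3, 4, 5, 6, 7, 8].
All classes full (size 3)? YES. All classes cover every point? YES.
Resolvable? YES.

YES


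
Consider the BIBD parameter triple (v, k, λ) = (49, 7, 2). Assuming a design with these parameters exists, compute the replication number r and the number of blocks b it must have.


Any 2-(v, k, λ) BIBD satisfies two necessary conditions:
  (i)  Each point sits in r blocks, and counting incidences through any fixed point gives r(k − 1) = λ(v − 1), so r = λ(v − 1)/(k − 1).
  (ii) Total incidences bk = vr, so b = vr/k.
Step 1: r = λ(v − 1)/(k − 1) = 2·(49 − 1)/(7 − 1) = 2·48/6 = 96/6 = 16.
Step 2: b = vr/k = 49·16/7 = 784/7 = 112.
Check integrality: r = 16 ∈ Z ✓, b = 112 ∈ Z ✓.
(These identities are necessary conditions: they determine r and b for any design with these parameters, but do not by themselves prove that one exists.)

r = 16, b = 112.


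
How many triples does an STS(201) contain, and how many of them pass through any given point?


An STS(v) is a 2-(v, 3, 1) BIBD: block size k = 3, λ = 1.
Replication: r(k − 1) = λ(v − 1) ⇒ r·2 = 201 − 1 = 200 ⇒ r = 100.
Block count: b = v(v − 1)/6 = 201·200/6 = 40200/6 = 6700.
(Check via bk = vr: 6700·3 = 20100 = 201·100 = 20100 ✓.)

r = 100, b = 6700.


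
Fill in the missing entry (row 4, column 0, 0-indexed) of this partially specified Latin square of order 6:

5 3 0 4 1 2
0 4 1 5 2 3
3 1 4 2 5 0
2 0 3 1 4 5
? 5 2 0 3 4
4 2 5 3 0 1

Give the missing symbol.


Row 4 contains symbols [0, 2, 3, 4, 5] — missing [1].
Column 0 contains symbols [0, 2, 3, 4, 5] — missing [1].
The missing symbol must appear in both missing sets; intersection = [1].
Therefore the hidden value is 1.

Missing value = 1.


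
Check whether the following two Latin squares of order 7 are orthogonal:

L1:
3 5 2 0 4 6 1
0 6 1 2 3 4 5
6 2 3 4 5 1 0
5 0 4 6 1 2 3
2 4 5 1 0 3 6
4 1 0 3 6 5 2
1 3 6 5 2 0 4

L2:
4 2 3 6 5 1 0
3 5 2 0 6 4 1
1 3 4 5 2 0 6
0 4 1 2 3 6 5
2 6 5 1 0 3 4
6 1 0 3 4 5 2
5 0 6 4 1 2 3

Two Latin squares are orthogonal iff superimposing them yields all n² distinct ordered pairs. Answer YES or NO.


Form the n² = 49 superimposed pairs (L1[i][j], L2[i][j]), row by row (rows and columns indexed from 0):
row 0: (3,4) (5,2) (2,3) (0,6) (4,5) (6,1) (1,0)
row 1: (0,3) (6,5) (1,2) (2,0) (3,6) (4,4) (5,1)
row 2: (6,1) (2,3) (3,4) (4,5) (5,2) (1,0) (0,6)
row 3: (5,0) (0,4) (4,1) (6,2) (1,3) (2,6) (3,5)
row 4: (2,2) (4,6) (5,5) (1,1) (0,0) (3,3) (6,4)
row 5: (4,6) (1,1) (0,0) (3,3) (6,4) (5,5) (2,2)
row 6: (1,5) (3,0) (6,6) (5,4) (2,1) (0,2) (4,3)
Orthogonality requires all 49 pairs distinct.
But the pair (6,1) repeats: cell (0,5) has L1 = 6, L2 = 1, and cell (2,0) has L1 = 6, L2 = 1.
A repeated pair means some other pair never occurs (only 35 distinct pairs out of 49), so the squares are not orthogonal.
Conclusion: NO.

NO


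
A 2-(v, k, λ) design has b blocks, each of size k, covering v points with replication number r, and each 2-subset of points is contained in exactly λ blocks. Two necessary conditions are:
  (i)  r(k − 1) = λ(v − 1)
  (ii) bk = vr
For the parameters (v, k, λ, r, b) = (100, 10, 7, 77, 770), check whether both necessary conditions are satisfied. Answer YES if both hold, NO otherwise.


Condition (i): r(k − 1) = 77·9 = 693; λ(v − 1) = 7·99 = 693. Match? YES.
Condition (ii): bk = 770·10 = 7700; vr = 100·77 = 7700. Match? YES.
Both conditions hold? YES.

YES


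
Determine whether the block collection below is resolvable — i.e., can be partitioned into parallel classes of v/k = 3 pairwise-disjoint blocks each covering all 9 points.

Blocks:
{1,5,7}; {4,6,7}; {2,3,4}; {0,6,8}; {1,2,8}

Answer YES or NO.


v = 9, block size k = 3, number of blocks = 5.
For resolvability, blocks must partition into parallel classes of size v/k = 3.
Total blocks must therefore be a multiple of 3: 5 = 3·1 + 2 ⇒ not divisible ✗.
Resolvable? NO.

NO


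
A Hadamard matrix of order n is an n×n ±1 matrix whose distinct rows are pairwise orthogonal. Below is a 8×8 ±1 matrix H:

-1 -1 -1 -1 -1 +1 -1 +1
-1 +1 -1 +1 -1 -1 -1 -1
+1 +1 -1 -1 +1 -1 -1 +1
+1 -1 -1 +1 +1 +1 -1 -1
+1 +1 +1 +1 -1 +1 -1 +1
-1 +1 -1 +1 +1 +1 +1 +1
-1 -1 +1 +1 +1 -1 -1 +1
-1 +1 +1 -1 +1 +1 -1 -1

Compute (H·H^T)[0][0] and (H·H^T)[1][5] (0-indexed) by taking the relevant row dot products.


Row 0 of H: [-1, -1, -1, -1, -1, 1, -1, 1].
Row 1 of H: [-1, 1, -1, 1, -1, -1, -1, -1].
Row 5 of H: [-1, 1, -1, 1, 1, 1, 1, 1].
(H·H^T)[0][0] = Σ_j H[0][j]·H[0][j] = (-1)² + (-1)² + (-1)² + (-1)² + (-1)² + (1)² + (-1)² + (1)² = 1 + 1 + 1 + 1 + 1 + 1 + 1 + 1 = 8.
(H·H^T)[1][5] = Σ_j H[1][j]·H[5][j] = (-1)·(-1) + (1)·(1) + (-1)·(-1) + (1)·(1) + (-1)·(1) + (-1)·(1) + (-1)·(1) + (-1)·(1) = 1 + 1 + 1 + 1 + -1 + -1 + -1 + -1 = 0.
So rows 1 and 5 are orthogonal; the diagonal entry equals n = 8.

(0,0) entry = 8; (1,5) entry = 0.


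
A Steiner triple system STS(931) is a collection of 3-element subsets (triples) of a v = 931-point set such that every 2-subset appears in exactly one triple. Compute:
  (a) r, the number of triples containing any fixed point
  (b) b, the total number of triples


An STS(v) is a 2-(v, 3, 1) BIBD: block size k = 3, λ = 1.
Replication: r(k − 1) = λ(v − 1) ⇒ r·2 = 931 − 1 = 930 ⇒ r = 465.
Block count: b = v(v − 1)/6 = 931·930/6 = 865830/6 = 144305.
(Check via bk = vr: 144305·3 = 432915 = 931·465 = 432915 ✓.)

r = 465, b = 144305.


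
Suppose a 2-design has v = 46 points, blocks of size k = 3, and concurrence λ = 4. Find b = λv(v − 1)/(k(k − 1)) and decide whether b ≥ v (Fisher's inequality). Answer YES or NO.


r = λ(v − 1)/(k − 1) = 4·45/2 = 90.
b = vr/k = 46·90/3 = 1380.
Fisher's inequality: b ≥ v ⇔ 1380 ≥ 46? YES.

YES


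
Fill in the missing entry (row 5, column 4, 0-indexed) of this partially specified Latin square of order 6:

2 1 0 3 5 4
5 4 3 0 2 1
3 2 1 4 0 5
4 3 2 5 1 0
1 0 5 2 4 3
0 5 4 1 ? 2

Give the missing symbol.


Row 5 contains symbols [0, 1, 2, 4, 5] — missing [3].
Column 4 contains symbols [0, 1, 2, 4, 5] — missing [3].
The missing symbol must appear in both missing sets; intersection = [3].
Therefore the hidden value is 3.

Missing value = 3.


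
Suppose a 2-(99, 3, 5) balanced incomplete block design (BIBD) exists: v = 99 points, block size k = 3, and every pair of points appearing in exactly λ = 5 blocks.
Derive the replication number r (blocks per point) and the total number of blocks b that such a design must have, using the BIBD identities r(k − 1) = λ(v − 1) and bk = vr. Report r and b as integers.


Any 2-(v, k, λ) BIBD satisfies two necessary conditions:
  (i)  Each point sits in r blocks, and counting incidences through any fixed point gives r(k − 1) = λ(v − 1), so r = λ(v − 1)/(k − 1).
  (ii) Total incidences bk = vr, so b = vr/k.
Step 1: r = λ(v − 1)/(k − 1) = 5·(99 − 1)/(3 − 1) = 5·98/2 = 490/2 = 245.
Step 2: b = vr/k = 99·245/3 = 24255/3 = 8085.
Check integrality: r = 245 ∈ Z ✓, b = 8085 ∈ Z ✓.
(These identities are necessary conditions: they determine r and b for any design with these parameters, but do not by themselves prove that one exists.)

r = 245, b = 8085.


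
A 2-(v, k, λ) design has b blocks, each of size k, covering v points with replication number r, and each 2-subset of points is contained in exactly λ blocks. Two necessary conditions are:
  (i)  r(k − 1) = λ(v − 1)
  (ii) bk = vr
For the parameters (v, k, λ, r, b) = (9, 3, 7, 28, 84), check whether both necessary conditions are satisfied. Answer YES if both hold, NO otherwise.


Condition (i): r(k − 1) = 28·2 = 56; λ(v − 1) = 7·8 = 56. Match? YES.
Condition (ii): bk = 84·3 = 252; vr = 9·28 = 252. Match? YES.
Both conditions hold? YES.

YES


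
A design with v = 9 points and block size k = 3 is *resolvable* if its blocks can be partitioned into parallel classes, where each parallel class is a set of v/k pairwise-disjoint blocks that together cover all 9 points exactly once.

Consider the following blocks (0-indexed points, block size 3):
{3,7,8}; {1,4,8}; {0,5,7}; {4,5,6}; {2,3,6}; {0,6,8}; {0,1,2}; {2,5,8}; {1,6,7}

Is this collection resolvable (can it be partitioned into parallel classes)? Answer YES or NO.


v = 9, block size k = 3, number of blocks = 9.
For resolvability, blocks must partition into parallel classes of size v/k = 3.
Total blocks must therefore be a multiple of 3: 9 = 3·3 + 0 ⇒ divisible ✓.
Consider block {0,6,8}. It intersects every other block in the collection, so no parallel class of size 3 can contain it.
Since every block must belong to some parallel class in a resolution, the collection cannot be partitioned into parallel classes.
Resolvable? NO.

NO


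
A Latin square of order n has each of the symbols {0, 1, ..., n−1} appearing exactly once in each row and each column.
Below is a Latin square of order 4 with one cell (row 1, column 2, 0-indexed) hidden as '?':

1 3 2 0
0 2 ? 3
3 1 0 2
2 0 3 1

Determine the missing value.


Row 1 contains symbols [0, 2, 3] — missing [1].
Column 2 contains symbols [0, 2, 3] — missing [1].
The missing symbol must appear in both missing sets; intersection = [1].
Therefore the hidden value is 1.

Missing value = 1.


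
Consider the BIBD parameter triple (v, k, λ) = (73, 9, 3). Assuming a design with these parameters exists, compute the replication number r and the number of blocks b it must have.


Any 2-(v, k, λ) BIBD satisfies two necessary conditions:
  (i)  Each point sits in r blocks, and counting incidences through any fixed point gives r(k − 1) = λ(v − 1), so r = λ(v − 1)/(k − 1).
  (ii) Total incidences bk = vr, so b = vr/k.
Step 1: r = λ(v − 1)/(k − 1) = 3·(73 − 1)/(9 − 1) = 3·72/8 = 216/8 = 27.
Step 2: b = vr/k = 73·27/9 = 1971/9 = 219.
Check integrality: r = 27 ∈ Z ✓, b = 219 ∈ Z ✓.
(These identities are necessary conditions: they determine r and b for any design with these parameters, but do not by themselves prove that one exists.)

r = 27, b = 219.


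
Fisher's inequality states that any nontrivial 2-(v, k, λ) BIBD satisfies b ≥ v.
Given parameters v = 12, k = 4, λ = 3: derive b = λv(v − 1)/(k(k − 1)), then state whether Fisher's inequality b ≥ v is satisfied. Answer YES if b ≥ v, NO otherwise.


r = λ(v − 1)/(k − 1) = 3·11/3 = 11.
b = vr/k = 12·11/4 = 33.
Fisher's inequality: b ≥ v ⇔ 33 ≥ 12? YES.

YES


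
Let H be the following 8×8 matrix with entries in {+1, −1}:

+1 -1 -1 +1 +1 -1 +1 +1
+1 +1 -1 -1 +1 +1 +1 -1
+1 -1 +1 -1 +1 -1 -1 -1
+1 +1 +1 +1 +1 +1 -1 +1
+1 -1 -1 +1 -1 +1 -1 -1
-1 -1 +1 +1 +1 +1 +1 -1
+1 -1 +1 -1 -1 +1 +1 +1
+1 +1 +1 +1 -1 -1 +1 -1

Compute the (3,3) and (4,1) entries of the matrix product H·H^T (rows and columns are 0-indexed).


Row 1 of H: [1, 1, -1, -1, 1, 1, 1, -1].
Row 3 of H: [1, 1, 1, 1, 1, 1, -1, 1].
Row 4 of H: [1, -1, -1, 1, -1, 1, -1, -1].
(H·H^T)[3][3] = Σ_j H[3][j]·H[3][j] = (1)² + (1)² + (1)² + (1)² + (1)² + (1)² + (-1)² + (1)² = 1 + 1 + 1 + 1 + 1 + 1 + 1 + 1 = 8.
(H·H^T)[4][1] = Σ_j H[4][j]·H[1][j] = (1)·(1) + (-1)·(1) + (-1)·(-1) + (1)·(-1) + (-1)·(1) + (1)·(1) + (-1)·(1) + (-1)·(-1) = 1 + -1 + 1 + -1 + -1 + 1 + -1 + 1 = 0.
So rows 4 and 1 are orthogonal; the diagonal entry equals n = 8.

(3,3) entry = 8; (4,1) entry = 0.


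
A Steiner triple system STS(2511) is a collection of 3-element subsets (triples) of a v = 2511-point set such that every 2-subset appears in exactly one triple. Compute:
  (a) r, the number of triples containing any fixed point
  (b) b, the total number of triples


An STS(v) is a 2-(v, 3, 1) BIBD: block size k = 3, λ = 1.
Replication: r(k − 1) = λ(v − 1) ⇒ r·2 = 2511 − 1 = 2510 ⇒ r = 1255.
Block count: bk = vr ⇒ b·3 = 2511·1255 = 3151305 ⇒ b = 1050435.
(Check via b = v(v − 1)/6 = 2511·2510/6 = 6302610/6 = 1050435.)

r = 1255, b = 1050435.


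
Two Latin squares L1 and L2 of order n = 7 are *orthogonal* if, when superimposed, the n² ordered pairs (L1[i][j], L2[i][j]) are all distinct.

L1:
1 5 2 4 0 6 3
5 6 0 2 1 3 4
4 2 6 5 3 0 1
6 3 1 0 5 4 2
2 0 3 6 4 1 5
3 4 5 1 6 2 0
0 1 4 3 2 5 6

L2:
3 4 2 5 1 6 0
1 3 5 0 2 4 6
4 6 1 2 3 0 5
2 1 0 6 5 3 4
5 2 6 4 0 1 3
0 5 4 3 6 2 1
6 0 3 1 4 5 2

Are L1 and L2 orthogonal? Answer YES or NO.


Form the n² = 49 superimposed pairs (L1[i][j], L2[i][j]), row by row (rows and columns indexed from 0):
row 0: (1,3) (5,4) (2,2) (4,5) (0,1) (6,6) (3,0)
row 1: (5,1) (6,3) (0,5) (2,0) (1,2) (3,4) (4,6)
row 2: (4,4) (2,6) (6,1) (5,2) (3,3) (0,0) (1,5)
row 3: (6,2) (3,1) (1,0) (0,6) (5,5) (4,3) (2,4)
row 4: (2,5) (0,2) (3,6) (6,4) (4,0) (1,1) (5,3)
row 5: (3,0) (4,5) (5,4) (1,3) (6,6) (2,2) (0,1)
row 6: (0,6) (1,0) (4,3) (3,1) (2,4) (5,5) (6,2)
Orthogonality requires all 49 pairs distinct.
But the pair (3,0) repeats: cell (0,6) has L1 = 3, L2 = 0, and cell (5,0) has L1 = 3, L2 = 0.
A repeated pair means some other pair never occurs (only 35 distinct pairs out of 49), so the squares are not orthogonal.
Conclusion: NO.

NO


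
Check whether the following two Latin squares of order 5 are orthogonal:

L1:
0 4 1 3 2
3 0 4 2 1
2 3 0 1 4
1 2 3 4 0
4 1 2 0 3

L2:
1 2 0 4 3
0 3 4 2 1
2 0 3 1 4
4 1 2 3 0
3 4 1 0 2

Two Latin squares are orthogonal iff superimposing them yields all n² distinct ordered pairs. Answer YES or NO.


Form the n² = 25 superimposed pairs (L1[i][j], L2[i][j]), row by row (rows and columns indexed from 0):
row 0: (0,1) (4,2) (1,0) (3,4) (2,3)
row 1: (3,0) (0,3) (4,4) (2,2) (1,1)
row 2: (2,2) (3,0) (0,3) (1,1) (4,4)
row 3: (1,4) (2,1) (3,2) (4,3) (0,0)
row 4: (4,3) (1,4) (2,1) (0,0) (3,2)
Orthogonality requires all 25 pairs distinct.
But the pair (2,2) repeats: cell (1,3) has L1 = 2, L2 = 2, and cell (2,0) has L1 = 2, L2 = 2.
A repeated pair means some other pair never occurs (only 15 distinct pairs out of 25), so the squares are not orthogonal.
Conclusion: NO.

NO


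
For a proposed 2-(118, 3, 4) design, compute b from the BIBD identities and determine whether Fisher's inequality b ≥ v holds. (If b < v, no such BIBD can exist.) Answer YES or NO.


b = λv(v − 1)/(k(k − 1)) = 4·118·117/(3·2) = 55224/6 = 9204.
Compare with v = 118: b ≥ v, so Fisher's inequality holds.

YES


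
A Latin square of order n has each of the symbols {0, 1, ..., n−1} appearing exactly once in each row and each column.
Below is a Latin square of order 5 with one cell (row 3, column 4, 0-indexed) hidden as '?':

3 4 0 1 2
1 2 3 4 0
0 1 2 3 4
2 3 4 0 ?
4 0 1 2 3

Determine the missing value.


Row 3 contains symbols [0, 2, 3, 4] — missing [1].
Column 4 contains symbols [0, 2, 3, 4] — missing [1].
The missing symbol must appear in both missing sets; intersection = [1].
Therefore the hidden value is 1.

Missing value = 1.


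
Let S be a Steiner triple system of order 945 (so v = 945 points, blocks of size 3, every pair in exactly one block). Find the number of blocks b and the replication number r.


An STS(v) is a 2-(v, 3, 1) BIBD: block size k = 3, λ = 1.
Replication: r(k − 1) = λ(v − 1) ⇒ r·2 = 945 − 1 = 944 ⇒ r = 472.
Block count: bk = vr ⇒ b·3 = 945·472 = 446040 ⇒ b = 148680.

r = 472, b = 148680.


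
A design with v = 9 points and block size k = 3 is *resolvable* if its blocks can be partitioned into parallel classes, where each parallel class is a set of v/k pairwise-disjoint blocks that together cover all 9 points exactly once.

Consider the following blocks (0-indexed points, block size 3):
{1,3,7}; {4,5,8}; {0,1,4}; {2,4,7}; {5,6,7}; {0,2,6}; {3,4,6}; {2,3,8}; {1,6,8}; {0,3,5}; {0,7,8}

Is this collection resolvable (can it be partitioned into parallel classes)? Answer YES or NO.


v = 9, block size k = 3, number of blocks = 11.
For resolvability, blocks must partition into parallel classes of size v/k = 3.
Total blocks must therefore be a multiple of 3: 11 = 3·3 + 2 ⇒ not divisible ✗.
Resolvable? NO.

NO


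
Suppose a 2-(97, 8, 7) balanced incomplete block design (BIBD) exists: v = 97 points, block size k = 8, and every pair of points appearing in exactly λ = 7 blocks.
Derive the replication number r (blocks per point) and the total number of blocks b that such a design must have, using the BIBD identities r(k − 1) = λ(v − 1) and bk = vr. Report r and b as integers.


Any 2-(v, k, λ) BIBD satisfies two necessary conditions:
  (i)  Each point sits in r blocks, and counting incidences through any fixed point gives r(k − 1) = λ(v − 1), so r = λ(v − 1)/(k − 1).
  (ii) Total incidences bk = vr, so b = vr/k.
Step 1: r = λ(v − 1)/(k − 1) = 7·(97 − 1)/(8 − 1) = 7·96/7 = 672/7 = 96.
Step 2: b = vr/k = 97·96/8 = 9312/8 = 1164.
Check integrality: r = 96 ∈ Z ✓, b = 1164 ∈ Z ✓.
(These identities are necessary conditions: they determine r and b for any design with these parameters, but do not by themselves prove that one exists.)

r = 96, b = 1164.


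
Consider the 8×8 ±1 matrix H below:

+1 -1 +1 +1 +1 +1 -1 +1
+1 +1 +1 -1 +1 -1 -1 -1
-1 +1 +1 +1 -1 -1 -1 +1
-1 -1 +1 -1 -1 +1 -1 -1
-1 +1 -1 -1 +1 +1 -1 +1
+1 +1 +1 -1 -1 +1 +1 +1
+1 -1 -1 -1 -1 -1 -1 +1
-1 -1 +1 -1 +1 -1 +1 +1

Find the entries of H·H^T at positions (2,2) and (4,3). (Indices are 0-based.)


Row 2 of H: [-1, 1, 1, 1, -1, -1, -1, 1].
Row 3 of H: [-1, -1, 1, -1, -1, 1, -1, -1].
Row 4 of H: [-1, 1, -1, -1, 1, 1, -1, 1].
(H·H^T)[2][2] = Σ_j H[2][j]·H[2][j] = (-1)² + (1)² + (1)² + (1)² + (-1)² + (-1)² + (-1)² + (1)² = 1 + 1 + 1 + 1 + 1 + 1 + 1 + 1 = 8.
(H·H^T)[4][3] = Σ_j H[4][j]·H[3][j] = (-1)·(-1) + (1)·(-1) + (-1)·(1) + (-1)·(-1) + (1)·(-1) + (1)·(1) + (-1)·(-1) + (1)·(-1) = 1 + -1 + -1 + 1 + -1 + 1 + 1 + -1 = 0.
So rows 4 and 3 are orthogonal; the diagonal entry equals n = 8.

(2,2) entry = 8; (4,3) entry = 0.


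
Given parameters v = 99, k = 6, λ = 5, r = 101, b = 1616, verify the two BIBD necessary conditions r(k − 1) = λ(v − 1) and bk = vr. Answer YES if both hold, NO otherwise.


Condition (i): r(k − 1) = 101·5 = 505; λ(v − 1) = 5·98 = 490. Match? NO.
Condition (ii): bk = 1616·6 = 9696; vr = 99·101 = 9999. Match? NO.
Both conditions hold? NO.

NO


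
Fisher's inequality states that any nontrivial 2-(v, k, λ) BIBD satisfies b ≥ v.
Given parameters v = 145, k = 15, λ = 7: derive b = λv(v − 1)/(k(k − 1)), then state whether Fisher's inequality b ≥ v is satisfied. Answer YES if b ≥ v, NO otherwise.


r = λ(v − 1)/(k − 1) = 7·144/14 = 72.
b = vr/k = 145·72/15 = 696.
Fisher's inequality: b ≥ v ⇔ 696 ≥ 145? YES.

YES


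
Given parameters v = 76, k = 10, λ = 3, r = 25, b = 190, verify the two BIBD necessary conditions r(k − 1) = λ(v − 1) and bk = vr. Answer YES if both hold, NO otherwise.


Condition (i): r(k − 1) = 25·9 = 225; λ(v − 1) = 3·75 = 225. Match? YES.
Condition (ii): bk = 190·10 = 1900; vr = 76·25 = 1900. Match? YES.
Both conditions hold? YES.

YES


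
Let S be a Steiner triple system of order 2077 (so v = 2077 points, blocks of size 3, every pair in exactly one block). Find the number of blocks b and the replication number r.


An STS(v) is a 2-(v, 3, 1) BIBD: block size k = 3, λ = 1.
Replication: r(k − 1) = λ(v − 1) ⇒ r·2 = 2077 − 1 = 2076 ⇒ r = 1038.
Block count: b = v(v − 1)/6 = 2077·2076/6 = 4311852/6 = 718642.
(Check via bk = vr: 718642·3 = 2155926 = 2077·1038 = 2155926 ✓.)

r = 1038, b = 718642.


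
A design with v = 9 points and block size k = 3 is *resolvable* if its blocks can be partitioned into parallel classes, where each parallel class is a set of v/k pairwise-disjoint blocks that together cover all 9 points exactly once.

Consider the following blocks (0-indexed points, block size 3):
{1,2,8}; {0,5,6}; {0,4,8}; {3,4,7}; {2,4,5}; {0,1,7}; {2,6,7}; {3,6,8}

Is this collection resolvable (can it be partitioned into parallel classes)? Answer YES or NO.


v = 9, block size k = 3, number of blocks = 8.
For resolvability, blocks must partition into parallel classes of size v/k = 3.
Total blocks must therefore be a multiple of 3: 8 = 3·2 + 2 ⇒ not divisible ✗.
Resolvable? NO.

NO


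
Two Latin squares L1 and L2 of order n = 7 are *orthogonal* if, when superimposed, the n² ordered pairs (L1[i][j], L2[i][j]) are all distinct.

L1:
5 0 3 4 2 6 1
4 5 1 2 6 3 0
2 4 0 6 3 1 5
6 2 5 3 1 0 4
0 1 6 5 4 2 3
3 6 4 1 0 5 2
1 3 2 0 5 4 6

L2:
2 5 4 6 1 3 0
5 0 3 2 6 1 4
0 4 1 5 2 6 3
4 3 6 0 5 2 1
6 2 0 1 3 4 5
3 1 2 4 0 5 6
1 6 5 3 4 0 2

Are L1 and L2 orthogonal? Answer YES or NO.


Form the n² = 49 superimposed pairs (L1[i][j], L2[i][j]), row by row (rows and columns indexed from 0):
row 0: (5,2) (0,5) (3,4) (4,6) (2,1) (6,3) (1,0)
row 1: (4,5) (5,0) (1,3) (2,2) (6,6) (3,1) (0,4)
row 2: (2,0) (4,4) (0,1) (6,5) (3,2) (1,6) (5,3)
row 3: (6,4) (2,3) (5,6) (3,0) (1,5) (0,2) (4,1)
row 4: (0,6) (1,2) (6,0) (5,1) (4,3) (2,4) (3,5)
row 5: (3,3) (6,1) (4,2) (1,4) (0,0) (5,5) (2,6)
row 6: (1,1) (3,6) (2,5) (0,3) (5,4) (4,0) (6,2)
Orthogonality requires all 49 pairs distinct.
Check by first coordinate: for each symbol s of L1, list the L2 entries in the n cells where L1 = s; they must all differ.
  L1 = 0: L2 entries (in reading order) 5, 4, 1, 2, 6, 0, 3 — all 7 distinct ✓
  L1 = 1: L2 entries (in reading order) 0, 3, 6, 5, 2, 4, 1 — all 7 distinct ✓
  L1 = 2: L2 entries (in reading order) 1, 2, 0, 3, 4, 6, 5 — all 7 distinct ✓
  L1 = 3: L2 entries (in reading order) 4, 1, 2, 0, 5, 3, 6 — all 7 distinct ✓
  L1 = 4: L2 entries (in reading order) 6, 5, 4, 1, 3, 2, 0 — all 7 distinct ✓
  L1 = 5: L2 entries (in reading order) 2, 0, 3, 6, 1, 5, 4 — all 7 distinct ✓
  L1 = 6: L2 entries (in reading order) 3, 6, 5, 4, 0, 1, 2 — all 7 distinct ✓
Every symbol of L1 meets every symbol of L2 exactly once, so all 49 pairs are distinct (49 of 49).
Conclusion: YES.

YES
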